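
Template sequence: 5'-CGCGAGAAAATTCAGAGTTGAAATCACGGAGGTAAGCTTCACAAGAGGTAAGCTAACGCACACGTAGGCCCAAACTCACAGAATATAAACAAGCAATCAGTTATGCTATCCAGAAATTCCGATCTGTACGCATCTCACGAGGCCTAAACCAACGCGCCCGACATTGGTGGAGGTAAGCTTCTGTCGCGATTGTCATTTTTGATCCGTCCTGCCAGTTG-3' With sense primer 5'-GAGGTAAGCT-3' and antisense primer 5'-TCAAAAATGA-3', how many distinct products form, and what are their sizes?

The forward primer GAGGTAAGCT matches the top strand at positions 29–38, 45–54, 170–179.
The reverse primer's reverse complement is TCATTTTTGA, matching at positions 193–202.
Each forward site pairs with the reverse site to give a product ending at position 202: sizes 174, 158, 33 bp.

Three products: 174 bp, 158 bp, 33 bp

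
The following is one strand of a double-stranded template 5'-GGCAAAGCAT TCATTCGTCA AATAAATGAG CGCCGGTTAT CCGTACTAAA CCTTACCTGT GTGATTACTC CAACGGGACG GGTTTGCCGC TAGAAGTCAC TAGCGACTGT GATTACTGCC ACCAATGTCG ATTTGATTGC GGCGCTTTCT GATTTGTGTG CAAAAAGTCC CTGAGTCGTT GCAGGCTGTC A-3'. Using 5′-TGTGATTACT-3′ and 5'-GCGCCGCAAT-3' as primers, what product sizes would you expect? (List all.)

86 bp, 38 bp

The forward primer TGTGATTACT matches the top strand at positions 60–69, 108–117.
The reverse primer's reverse complement is ATTGCGGCGC, matching at positions 136–145.
Each forward site pairs with the reverse site to give a product ending at position 145: sizes 86, 38 bp.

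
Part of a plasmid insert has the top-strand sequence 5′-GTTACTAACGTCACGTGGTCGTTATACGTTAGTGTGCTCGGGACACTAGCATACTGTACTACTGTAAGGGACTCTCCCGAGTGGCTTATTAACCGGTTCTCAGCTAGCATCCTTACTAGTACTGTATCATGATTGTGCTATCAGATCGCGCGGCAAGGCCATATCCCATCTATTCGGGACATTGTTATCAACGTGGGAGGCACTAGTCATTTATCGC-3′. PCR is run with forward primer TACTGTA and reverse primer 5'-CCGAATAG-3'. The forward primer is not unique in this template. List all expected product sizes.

The forward primer TACTGTA matches the top strand at positions 52–58, 60–66, 120–126.
The reverse primer's reverse complement is CTATTCGG, matching at positions 170–177.
Each forward site pairs with the reverse site to give a product ending at position 177: sizes 126, 118, 58 bp.

126 bp, 118 bp, 58 bp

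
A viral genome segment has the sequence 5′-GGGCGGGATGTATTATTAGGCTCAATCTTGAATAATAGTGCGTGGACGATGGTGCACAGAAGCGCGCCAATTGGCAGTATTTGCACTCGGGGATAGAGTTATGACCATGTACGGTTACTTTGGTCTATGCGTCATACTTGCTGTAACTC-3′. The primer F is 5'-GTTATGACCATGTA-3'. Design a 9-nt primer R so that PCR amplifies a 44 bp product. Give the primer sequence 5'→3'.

The forward primer binds at positions 98–111, so a 44 bp product ends at position 98 + 44 − 1 = 141.
The reverse primer anneals to the top strand over positions 133–141, i.e. to CATACTTGC.
Its sequence written 5'→3' is the reverse complement: GCAAGTATG.

5'-GCAAGTATG-3'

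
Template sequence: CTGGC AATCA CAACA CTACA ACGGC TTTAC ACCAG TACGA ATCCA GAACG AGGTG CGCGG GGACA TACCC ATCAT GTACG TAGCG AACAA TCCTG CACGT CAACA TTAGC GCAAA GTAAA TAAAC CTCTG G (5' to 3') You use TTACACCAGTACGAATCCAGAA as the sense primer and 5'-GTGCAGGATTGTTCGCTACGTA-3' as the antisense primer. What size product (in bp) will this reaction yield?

72 bp

Forward primer TTACACCAGTACGAATCCAGAA is found on the top strand at positions 27–48.
Taking the reverse complement of GTGCAGGATTGTTCGCTACGTA gives TACGTAGCGAACAATCCTGCAC, found at positions 77–98 on the template; the primer anneals here to the top strand with its 3' end pointing upstream.
Product length = (reverse-primer end) − (forward-primer start) + 1 = 98 − 27 + 1 = 72 bp.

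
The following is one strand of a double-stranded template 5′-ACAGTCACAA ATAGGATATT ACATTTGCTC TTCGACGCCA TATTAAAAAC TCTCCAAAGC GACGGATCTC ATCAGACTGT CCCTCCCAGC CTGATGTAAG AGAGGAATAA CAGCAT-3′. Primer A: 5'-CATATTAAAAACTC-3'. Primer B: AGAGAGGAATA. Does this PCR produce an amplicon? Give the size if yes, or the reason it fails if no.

No product — both primers anneal to the same strand and extend in the same direction.

Primer A (CATATTAAAAACTC) matches the top strand at positions 39–52 (3' end points downstream).
Primer B (AGAGAGGAATA) also matches the top strand directly, at positions 99–109 — its reverse complement TATTCCTCTCT is not present.
Both primers anneal to the bottom strand with 3' ends pointing the same way, so neither can prime synthesis back toward the other.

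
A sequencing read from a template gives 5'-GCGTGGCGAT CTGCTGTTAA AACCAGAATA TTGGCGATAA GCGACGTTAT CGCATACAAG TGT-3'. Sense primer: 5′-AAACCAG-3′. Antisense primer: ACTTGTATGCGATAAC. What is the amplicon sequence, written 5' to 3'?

Scanning the template, AAACCAG occurs at positions 20–26; this primer anneals to the bottom strand there with its 3' end pointing downstream.
The reverse primer's reverse complement is GTTATCGCATACAAGT, which matches the template at positions 46–61.
The product is the template from position 20 through 61 (42 bp).

5'-AAACCAGAATATTGGCGATAAGCGACGTTATCGCATACAAGT-3'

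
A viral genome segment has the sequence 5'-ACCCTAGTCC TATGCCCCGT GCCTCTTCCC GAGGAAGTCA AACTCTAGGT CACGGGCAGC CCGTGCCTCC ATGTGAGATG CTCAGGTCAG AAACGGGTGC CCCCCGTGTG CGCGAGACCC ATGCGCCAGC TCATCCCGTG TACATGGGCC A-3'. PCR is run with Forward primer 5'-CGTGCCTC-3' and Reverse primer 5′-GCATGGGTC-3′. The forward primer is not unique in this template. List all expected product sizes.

107 bp, 63 bp

The forward primer CGTGCCTC matches the top strand at positions 18–25, 62–69.
The reverse primer's reverse complement is GACCCATGC, matching at positions 116–124.
Each forward site pairs with the reverse site to give a product ending at position 124: sizes 107, 63 bp.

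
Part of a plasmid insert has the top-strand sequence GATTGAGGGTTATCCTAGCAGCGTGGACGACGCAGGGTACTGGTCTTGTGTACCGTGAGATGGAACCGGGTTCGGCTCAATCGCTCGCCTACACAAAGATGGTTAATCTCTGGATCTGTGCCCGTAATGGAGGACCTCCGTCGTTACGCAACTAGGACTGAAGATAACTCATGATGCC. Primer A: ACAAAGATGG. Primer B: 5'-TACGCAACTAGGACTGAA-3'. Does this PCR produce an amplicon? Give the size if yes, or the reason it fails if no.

No product — both primers anneal to the same strand and extend in the same direction.

Primer A (ACAAAGATGG) matches the top strand at positions 93–102 (3' end points downstream).
Primer B (TACGCAACTAGGACTGAA) also matches the top strand directly, at positions 145–162 — its reverse complement TTCAGTCCTAGTTGCGTA is not present.
Both primers anneal to the bottom strand with 3' ends pointing the same way, so neither can prime synthesis back toward the other.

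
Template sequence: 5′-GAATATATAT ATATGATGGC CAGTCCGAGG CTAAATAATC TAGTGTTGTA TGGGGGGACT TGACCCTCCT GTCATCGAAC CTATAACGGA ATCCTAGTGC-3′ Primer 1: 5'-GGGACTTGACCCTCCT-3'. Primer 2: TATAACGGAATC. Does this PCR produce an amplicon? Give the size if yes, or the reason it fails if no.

No product — both primers anneal to the same strand and extend in the same direction.

Primer 1 (GGGACTTGACCCTCCT) matches the top strand at positions 55–70 (3' end points downstream).
Primer 2 (TATAACGGAATC) also matches the top strand directly, at positions 82–93 — its reverse complement GATTCCGTTATA is not present.
Both primers anneal to the bottom strand with 3' ends pointing the same way, so neither can prime synthesis back toward the other.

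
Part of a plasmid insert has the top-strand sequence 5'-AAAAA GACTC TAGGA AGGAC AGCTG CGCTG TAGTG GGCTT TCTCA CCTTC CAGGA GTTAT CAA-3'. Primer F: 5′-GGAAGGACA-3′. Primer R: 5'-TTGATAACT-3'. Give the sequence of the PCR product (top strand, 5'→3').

5'-GGAAGGACAGCTGCGCTGTAGTGGGCTTTCTCACCTTCCAGGAGTTATCAA-3'

Scanning the template, GGAAGGACA occurs at positions 13–21; this primer anneals to the bottom strand there with its 3' end pointing downstream.
Reverse complement of the reverse primer: AGTTATCAA. This occurs on the top strand at positions 55–63.
The product is the template from position 13 through 63 (51 bp).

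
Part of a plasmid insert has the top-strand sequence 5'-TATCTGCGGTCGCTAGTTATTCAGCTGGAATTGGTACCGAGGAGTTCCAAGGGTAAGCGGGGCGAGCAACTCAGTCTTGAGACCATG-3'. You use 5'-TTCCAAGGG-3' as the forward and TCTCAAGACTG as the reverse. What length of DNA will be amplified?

38 bp

Forward primer TTCCAAGGG is found on the top strand at positions 45–53.
Reverse complement of the reverse primer: CAGTCTTGAGA. This occurs on the top strand at positions 72–82.
Product length = (reverse-primer end) − (forward-primer start) + 1 = 82 − 45 + 1 = 38 bp.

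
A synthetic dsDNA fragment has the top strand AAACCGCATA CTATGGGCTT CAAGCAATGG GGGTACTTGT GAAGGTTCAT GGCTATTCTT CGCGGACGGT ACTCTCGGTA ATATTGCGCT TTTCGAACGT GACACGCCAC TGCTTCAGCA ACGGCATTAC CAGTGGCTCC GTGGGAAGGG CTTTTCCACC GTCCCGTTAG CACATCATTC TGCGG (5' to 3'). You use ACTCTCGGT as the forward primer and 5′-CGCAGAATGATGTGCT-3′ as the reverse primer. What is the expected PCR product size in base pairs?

114 bp

The forward primer matches the template at positions 71–79.
Taking the reverse complement of CGCAGAATGATGTGCT gives AGCACATCATTCTGCG, found at positions 169–184 on the template; the primer anneals here to the top strand with its 3' end pointing upstream.
The product runs from position 71 to position 184, so its length is 184 − 71 + 1 = 114 bp.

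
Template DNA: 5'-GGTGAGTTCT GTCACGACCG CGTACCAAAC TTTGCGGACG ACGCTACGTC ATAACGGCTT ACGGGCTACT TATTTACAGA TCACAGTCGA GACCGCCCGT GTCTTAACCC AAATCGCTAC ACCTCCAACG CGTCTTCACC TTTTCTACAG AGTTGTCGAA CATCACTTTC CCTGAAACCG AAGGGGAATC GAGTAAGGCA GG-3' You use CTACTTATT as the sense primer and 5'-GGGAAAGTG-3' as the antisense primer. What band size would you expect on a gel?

Scanning the template, CTACTTATT occurs at positions 66–74; this primer anneals to the bottom strand there with its 3' end pointing downstream.
Reverse complement of the reverse primer: CACTTTCCC. This occurs on the top strand at positions 164–172.
Amplicon spans positions 66–172: 107 bp.

107 bp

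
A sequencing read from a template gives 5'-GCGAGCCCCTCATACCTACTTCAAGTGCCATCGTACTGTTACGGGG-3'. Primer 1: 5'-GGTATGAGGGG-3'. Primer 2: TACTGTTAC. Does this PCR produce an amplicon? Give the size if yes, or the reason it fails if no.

No product — the primers' 3' ends point away from each other.

Primer 1 (GGTATGAGGGG) has reverse complement CCCCTCATACC, which matches the top strand at positions 6–16; primer 1 anneals to the top strand there with its 3' end pointing upstream toward position 6.
Primer 2 (TACTGTTAC) matches the top strand directly at positions 34–42; it anneals to the bottom strand with its 3' end pointing downstream toward position 42.
The 3' ends diverge (primer 1 extends toward position 1, primer 2 toward position 46), so the primers never converge on a shared product.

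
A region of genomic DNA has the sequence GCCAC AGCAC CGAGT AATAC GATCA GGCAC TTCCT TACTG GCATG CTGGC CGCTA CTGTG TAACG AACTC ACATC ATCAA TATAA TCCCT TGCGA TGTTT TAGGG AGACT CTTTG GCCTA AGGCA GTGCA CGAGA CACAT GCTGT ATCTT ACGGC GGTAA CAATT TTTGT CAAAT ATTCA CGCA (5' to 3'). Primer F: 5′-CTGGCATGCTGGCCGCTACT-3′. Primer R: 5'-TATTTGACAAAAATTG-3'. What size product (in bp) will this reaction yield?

139 bp

Forward primer CTGGCATGCTGGCCGCTACT is found on the top strand at positions 38–57.
Taking the reverse complement of TATTTGACAAAAATTG gives CAATTTTTGTCAAATA, found at positions 161–176 on the template; the primer anneals here to the top strand with its 3' end pointing upstream.
The product runs from position 38 to position 176, so its length is 176 − 38 + 1 = 139 bp.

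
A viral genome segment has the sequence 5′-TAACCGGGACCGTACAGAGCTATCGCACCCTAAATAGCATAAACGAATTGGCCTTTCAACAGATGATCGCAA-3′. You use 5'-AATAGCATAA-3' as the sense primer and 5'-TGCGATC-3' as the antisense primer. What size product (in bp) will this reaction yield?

Forward primer AATAGCATAA is found on the top strand at positions 33–42.
Reverse complement of the reverse primer: GATCGCA. This occurs on the top strand at positions 65–71.
Product length = (reverse-primer end) − (forward-primer start) + 1 = 71 − 33 + 1 = 39 bp.

39 bp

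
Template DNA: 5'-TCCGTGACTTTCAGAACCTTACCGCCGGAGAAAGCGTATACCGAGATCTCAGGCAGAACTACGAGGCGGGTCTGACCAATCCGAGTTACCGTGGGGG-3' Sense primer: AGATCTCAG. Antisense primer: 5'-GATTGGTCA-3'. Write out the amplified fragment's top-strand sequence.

5'-AGATCTCAGGCAGAACTACGAGGCGGGTCTGACCAATC-3'

The forward primer matches the template at positions 44–52.
Taking the reverse complement of GATTGGTCA gives TGACCAATC, found at positions 73–81 on the template; the primer anneals here to the top strand with its 3' end pointing upstream.
The product is the template from position 44 through 81 (38 bp).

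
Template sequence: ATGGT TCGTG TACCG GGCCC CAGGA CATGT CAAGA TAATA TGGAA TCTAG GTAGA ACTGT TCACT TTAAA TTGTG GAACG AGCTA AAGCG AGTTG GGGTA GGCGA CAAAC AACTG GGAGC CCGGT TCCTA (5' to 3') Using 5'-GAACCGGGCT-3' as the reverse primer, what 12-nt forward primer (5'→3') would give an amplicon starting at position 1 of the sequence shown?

The reverse primer's reverse complement AGCCCGGTTC matches the template at positions 118–127; the product starts at position 1.
The forward primer is identical to the top strand over positions 1–12: ATGGTTCGTGTA.

5'-ATGGTTCGTGTA-3'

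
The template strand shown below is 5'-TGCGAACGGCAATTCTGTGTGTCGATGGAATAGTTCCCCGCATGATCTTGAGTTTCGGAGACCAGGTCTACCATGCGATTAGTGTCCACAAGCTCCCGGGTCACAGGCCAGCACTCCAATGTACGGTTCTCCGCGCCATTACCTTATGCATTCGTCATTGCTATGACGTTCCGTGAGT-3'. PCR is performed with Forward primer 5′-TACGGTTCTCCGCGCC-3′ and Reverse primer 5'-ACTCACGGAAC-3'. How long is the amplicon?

57 bp

Forward primer TACGGTTCTCCGCGCC is found on the top strand at positions 122–137.
Reverse complement of the reverse primer: GTTCCGTGAGT. This occurs on the top strand at positions 168–178.
Amplicon spans positions 122–178: 57 bp.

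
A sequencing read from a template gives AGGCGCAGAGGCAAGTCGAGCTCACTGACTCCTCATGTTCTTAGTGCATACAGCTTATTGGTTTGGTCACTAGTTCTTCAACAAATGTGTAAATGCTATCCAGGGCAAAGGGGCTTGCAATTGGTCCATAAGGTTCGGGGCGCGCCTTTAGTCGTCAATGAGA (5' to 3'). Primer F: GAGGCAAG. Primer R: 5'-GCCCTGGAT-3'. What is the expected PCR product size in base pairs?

Forward primer GAGGCAAG is found on the top strand at positions 8–15.
The reverse primer's reverse complement is ATCCAGGGC, which matches the template at positions 98–106.
The product runs from position 8 to position 106, so its length is 106 − 8 + 1 = 99 bp.

99 bp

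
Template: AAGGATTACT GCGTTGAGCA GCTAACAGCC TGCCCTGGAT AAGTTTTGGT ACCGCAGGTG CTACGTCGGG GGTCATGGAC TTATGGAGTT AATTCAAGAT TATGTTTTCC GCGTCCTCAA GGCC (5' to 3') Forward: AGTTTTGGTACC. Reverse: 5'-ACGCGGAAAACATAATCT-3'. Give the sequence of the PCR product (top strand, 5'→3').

Scanning the template, AGTTTTGGTACC occurs at positions 42–53; this primer anneals to the bottom strand there with its 3' end pointing downstream.
Reverse complement of the reverse primer: AGATTATGTTTTCCGCGT. This occurs on the top strand at positions 97–114.
The product is the template from position 42 through 114 (73 bp).

5'-AGTTTTGGTACCGCAGGTGCTACGTCGGGGGTCATGGACTTATGGAGTTAATTCAAGATTATGTTTTCCGCGT-3'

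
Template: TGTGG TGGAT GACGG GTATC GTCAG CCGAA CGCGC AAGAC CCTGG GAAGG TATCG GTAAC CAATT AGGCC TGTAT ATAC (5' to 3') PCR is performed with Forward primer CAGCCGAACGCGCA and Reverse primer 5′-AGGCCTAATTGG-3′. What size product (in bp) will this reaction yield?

49 bp

Forward primer CAGCCGAACGCGCA is found on the top strand at positions 23–36.
The reverse primer's reverse complement is CCAATTAGGCCT, which matches the template at positions 60–71.
Product length = (reverse-primer end) − (forward-primer start) + 1 = 71 − 23 + 1 = 49 bp.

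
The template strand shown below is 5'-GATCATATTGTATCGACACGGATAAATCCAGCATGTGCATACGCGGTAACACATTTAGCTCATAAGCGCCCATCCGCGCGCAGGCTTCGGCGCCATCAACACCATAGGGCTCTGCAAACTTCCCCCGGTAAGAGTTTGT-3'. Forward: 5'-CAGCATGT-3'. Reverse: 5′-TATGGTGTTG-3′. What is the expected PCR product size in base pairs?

78 bp

Forward primer CAGCATGT is found on the top strand at positions 29–36.
The reverse primer's reverse complement is CAACACCATA, which matches the template at positions 97–106.
Product length = (reverse-primer end) − (forward-primer start) + 1 = 106 − 29 + 1 = 78 bp.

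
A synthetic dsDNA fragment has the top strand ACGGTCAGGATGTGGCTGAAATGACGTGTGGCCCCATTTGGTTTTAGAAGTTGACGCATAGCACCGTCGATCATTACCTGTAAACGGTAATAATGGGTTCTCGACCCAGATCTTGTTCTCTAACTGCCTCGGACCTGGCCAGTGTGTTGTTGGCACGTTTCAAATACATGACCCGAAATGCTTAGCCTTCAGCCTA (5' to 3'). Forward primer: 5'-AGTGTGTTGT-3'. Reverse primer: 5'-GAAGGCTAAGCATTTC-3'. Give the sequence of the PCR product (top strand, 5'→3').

Scanning the template, AGTGTGTTGT occurs at positions 141–150; this primer anneals to the bottom strand there with its 3' end pointing downstream.
The reverse primer's reverse complement is GAAATGCTTAGCCTTC, which matches the template at positions 175–190.
The product is the template from position 141 through 190 (50 bp).

5'-AGTGTGTTGTTGGCACGTTTCAAATACATGACCCGAAATGCTTAGCCTTC-3'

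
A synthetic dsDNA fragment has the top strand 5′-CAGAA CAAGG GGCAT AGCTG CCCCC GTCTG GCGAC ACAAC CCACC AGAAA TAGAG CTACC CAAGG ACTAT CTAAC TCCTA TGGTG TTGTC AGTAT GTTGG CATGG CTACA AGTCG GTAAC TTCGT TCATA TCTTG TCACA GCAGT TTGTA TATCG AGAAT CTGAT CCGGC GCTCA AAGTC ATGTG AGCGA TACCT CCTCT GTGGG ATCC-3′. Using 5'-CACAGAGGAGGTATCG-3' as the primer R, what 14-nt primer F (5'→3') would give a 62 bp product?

The reverse primer's reverse complement CGATACCTCCTCTGTG matches the template at positions 188–203, so the product ends at position 203.
A 62 bp product then starts at position 203 − 62 + 1 = 142.
The forward primer is identical to the top strand there: CAGTTTGTATATCG.

5'-CAGTTTGTATATCG-3'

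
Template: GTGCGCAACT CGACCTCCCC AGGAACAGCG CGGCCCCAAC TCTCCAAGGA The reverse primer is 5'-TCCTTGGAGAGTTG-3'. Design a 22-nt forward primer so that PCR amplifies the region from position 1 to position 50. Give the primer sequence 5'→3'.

5'-GTGCGCAACTCGACCTCCCCAG-3'

The reverse primer's reverse complement CAACTCTCCAAGGA matches the template at positions 37–50; the product starts at position 1.
The forward primer is identical to the top strand over positions 1–22: GTGCGCAACTCGACCTCCCCAG.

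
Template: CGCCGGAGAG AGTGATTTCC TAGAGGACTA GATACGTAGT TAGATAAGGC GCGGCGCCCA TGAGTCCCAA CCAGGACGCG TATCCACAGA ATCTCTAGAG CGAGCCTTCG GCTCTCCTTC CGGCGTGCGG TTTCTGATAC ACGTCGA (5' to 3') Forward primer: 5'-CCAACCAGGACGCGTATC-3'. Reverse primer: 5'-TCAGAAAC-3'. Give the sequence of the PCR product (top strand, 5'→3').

5'-CCAACCAGGACGCGTATCCACAGAATCTCTAGAGCGAGCCTTCGGCTCTCCTTCCGGCGTGCGGTTTCTGA-3'

Scanning the template, CCAACCAGGACGCGTATC occurs at positions 67–84; this primer anneals to the bottom strand there with its 3' end pointing downstream.
Taking the reverse complement of TCAGAAAC gives GTTTCTGA, found at positions 130–137 on the template; the primer anneals here to the top strand with its 3' end pointing upstream.
The product is the template from position 67 through 137 (71 bp).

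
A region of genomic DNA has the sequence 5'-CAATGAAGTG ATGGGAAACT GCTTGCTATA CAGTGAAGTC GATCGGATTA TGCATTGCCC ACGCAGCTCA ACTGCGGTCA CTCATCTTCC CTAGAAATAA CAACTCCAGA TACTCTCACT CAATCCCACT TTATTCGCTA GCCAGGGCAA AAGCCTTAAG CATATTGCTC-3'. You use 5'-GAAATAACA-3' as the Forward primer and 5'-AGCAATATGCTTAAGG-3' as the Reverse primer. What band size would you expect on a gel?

Forward primer GAAATAACA is found on the top strand at positions 94–102.
Taking the reverse complement of AGCAATATGCTTAAGG gives CCTTAAGCATATTGCT, found at positions 154–169 on the template; the primer anneals here to the top strand with its 3' end pointing upstream.
Product length = (reverse-primer end) − (forward-primer start) + 1 = 169 − 94 + 1 = 76 bp.

76 bp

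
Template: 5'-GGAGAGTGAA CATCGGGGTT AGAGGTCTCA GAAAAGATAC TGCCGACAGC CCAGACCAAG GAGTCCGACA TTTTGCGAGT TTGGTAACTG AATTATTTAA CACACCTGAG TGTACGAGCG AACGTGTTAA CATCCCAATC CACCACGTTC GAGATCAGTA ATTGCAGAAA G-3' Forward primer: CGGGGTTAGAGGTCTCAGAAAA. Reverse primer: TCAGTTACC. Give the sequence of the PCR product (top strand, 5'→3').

5'-CGGGGTTAGAGGTCTCAGAAAAGATACTGCCGACAGCCCAGACCAAGGAGTCCGACATTTTGCGAGTTTGGTAACTGA-3'

Scanning the template, CGGGGTTAGAGGTCTCAGAAAA occurs at positions 14–35; this primer anneals to the bottom strand there with its 3' end pointing downstream.
The reverse primer's reverse complement is GGTAACTGA, which matches the template at positions 83–91.
The product is the template from position 14 through 91 (78 bp).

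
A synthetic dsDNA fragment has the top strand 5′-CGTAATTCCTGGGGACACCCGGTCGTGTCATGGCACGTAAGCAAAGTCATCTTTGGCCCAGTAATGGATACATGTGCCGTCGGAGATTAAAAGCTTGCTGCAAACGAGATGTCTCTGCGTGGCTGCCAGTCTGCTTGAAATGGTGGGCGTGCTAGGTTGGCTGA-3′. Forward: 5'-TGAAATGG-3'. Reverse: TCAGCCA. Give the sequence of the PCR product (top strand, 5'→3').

5'-TGAAATGGTGGGCGTGCTAGGTTGGCTGA-3'

The forward primer matches the template at positions 136–143.
Reverse complement of the reverse primer: TGGCTGA. This occurs on the top strand at positions 158–164.
The product is the template from position 136 through 164 (29 bp).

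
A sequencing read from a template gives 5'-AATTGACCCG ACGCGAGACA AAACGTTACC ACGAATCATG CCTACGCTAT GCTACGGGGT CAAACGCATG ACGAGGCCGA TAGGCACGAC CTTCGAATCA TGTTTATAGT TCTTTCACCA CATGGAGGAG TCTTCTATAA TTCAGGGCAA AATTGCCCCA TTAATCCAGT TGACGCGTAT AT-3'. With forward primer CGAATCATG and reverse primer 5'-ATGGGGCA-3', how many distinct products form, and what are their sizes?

Two products: 130 bp, 68 bp

The forward primer CGAATCATG matches the top strand at positions 32–40, 94–102.
The reverse primer's reverse complement is TGCCCCAT, matching at positions 154–161.
Each forward site pairs with the reverse site to give a product ending at position 161: sizes 130, 68 bp.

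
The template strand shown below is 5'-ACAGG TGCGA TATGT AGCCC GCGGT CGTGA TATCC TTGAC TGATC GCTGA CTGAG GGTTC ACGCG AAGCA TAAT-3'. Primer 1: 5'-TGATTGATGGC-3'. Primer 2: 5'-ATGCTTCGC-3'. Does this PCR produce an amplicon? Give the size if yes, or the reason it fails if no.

No product — primer 1 has no binding site in the template.

Primer 1 (TGATTGATGGC) does not match the top strand, and its reverse complement GCCATCAATCA does not match either.
With no annealing site for primer 1, no amplification occurs.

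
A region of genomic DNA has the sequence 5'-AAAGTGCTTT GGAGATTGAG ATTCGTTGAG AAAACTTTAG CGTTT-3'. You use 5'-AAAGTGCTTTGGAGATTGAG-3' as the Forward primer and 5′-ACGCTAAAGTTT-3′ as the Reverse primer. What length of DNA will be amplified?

Scanning the template, AAAGTGCTTTGGAGATTGAG occurs at positions 1–20; this primer anneals to the bottom strand there with its 3' end pointing downstream.
Taking the reverse complement of ACGCTAAAGTTT gives AAACTTTAGCGT, found at positions 32–43 on the template; the primer anneals here to the top strand with its 3' end pointing upstream.
Product length = (reverse-primer end) − (forward-primer start) + 1 = 43 − 1 + 1 = 43 bp.

43 bp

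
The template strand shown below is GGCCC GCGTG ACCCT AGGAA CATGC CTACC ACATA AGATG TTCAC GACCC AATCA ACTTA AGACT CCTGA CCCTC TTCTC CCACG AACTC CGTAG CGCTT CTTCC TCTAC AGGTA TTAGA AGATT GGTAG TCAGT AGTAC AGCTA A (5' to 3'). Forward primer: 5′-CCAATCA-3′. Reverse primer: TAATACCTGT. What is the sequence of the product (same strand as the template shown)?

5'-CCAATCAACTTAAGACTCCTGACCCTCTTCTCCCACGAACTCCGTAGCGCTTCTTCCTCTACAGGTATTA-3'

Forward primer CCAATCA is found on the top strand at positions 49–55.
Reverse complement of the reverse primer: ACAGGTATTA. This occurs on the top strand at positions 109–118.
The product is the template from position 49 through 118 (70 bp).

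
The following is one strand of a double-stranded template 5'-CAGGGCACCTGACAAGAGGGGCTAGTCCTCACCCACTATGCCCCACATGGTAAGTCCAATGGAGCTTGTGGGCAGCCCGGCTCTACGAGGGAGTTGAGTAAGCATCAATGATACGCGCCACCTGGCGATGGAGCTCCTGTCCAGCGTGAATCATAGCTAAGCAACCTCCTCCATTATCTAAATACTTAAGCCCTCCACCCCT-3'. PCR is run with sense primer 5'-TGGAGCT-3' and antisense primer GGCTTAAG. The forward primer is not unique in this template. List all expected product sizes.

The forward primer TGGAGCT matches the top strand at positions 60–66, 129–135.
The reverse primer's reverse complement is CTTAAGCC, matching at positions 185–192.
Each forward site pairs with the reverse site to give a product ending at position 192: sizes 133, 64 bp.

133 bp, 64 bp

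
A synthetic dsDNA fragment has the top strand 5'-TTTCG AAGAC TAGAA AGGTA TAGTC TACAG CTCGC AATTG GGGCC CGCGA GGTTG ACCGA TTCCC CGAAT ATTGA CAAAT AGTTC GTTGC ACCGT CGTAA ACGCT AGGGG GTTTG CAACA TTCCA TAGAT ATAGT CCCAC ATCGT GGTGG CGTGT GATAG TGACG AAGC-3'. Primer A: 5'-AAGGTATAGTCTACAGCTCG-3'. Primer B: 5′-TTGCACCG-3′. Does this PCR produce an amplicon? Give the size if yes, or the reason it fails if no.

Primer A (AAGGTATAGTCTACAGCTCG) matches the top strand at positions 15–34 (3' end points downstream).
Primer B (TTGCACCG) also matches the top strand directly, at positions 87–94 — its reverse complement CGGTGCAA is not present.
Both primers anneal to the bottom strand with 3' ends pointing the same way, so neither can prime synthesis back toward the other.

No product — both primers anneal to the same strand and extend in the same direction.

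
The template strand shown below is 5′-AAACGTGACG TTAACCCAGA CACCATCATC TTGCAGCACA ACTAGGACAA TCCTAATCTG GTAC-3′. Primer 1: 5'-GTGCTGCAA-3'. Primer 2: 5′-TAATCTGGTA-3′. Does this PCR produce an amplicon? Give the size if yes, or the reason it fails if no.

Primer 1 (GTGCTGCAA) has reverse complement TTGCAGCAC, which matches the top strand at positions 31–39; primer 1 anneals to the top strand there with its 3' end pointing upstream toward position 31.
Primer 2 (TAATCTGGTA) matches the top strand directly at positions 54–63; it anneals to the bottom strand with its 3' end pointing downstream toward position 63.
The 3' ends diverge (primer 1 extends toward position 1, primer 2 toward position 64), so the primers never converge on a shared product.

No product — the primers' 3' ends point away from each other.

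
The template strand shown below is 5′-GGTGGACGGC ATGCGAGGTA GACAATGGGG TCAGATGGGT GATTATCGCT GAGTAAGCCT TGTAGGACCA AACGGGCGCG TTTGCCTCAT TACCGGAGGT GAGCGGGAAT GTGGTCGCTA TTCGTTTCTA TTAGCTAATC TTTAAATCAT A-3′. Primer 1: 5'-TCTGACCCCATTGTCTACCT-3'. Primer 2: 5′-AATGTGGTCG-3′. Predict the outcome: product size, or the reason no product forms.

No product — the primers' 3' ends point away from each other.

Primer 1 (TCTGACCCCATTGTCTACCT) has reverse complement AGGTAGACAATGGGGTCAGA, which matches the top strand at positions 16–35; primer 1 anneals to the top strand there with its 3' end pointing upstream toward position 16.
Primer 2 (AATGTGGTCG) matches the top strand directly at positions 108–117; it anneals to the bottom strand with its 3' end pointing downstream toward position 117.
The 3' ends diverge (primer 1 extends toward position 1, primer 2 toward position 151), so the primers never converge on a shared product.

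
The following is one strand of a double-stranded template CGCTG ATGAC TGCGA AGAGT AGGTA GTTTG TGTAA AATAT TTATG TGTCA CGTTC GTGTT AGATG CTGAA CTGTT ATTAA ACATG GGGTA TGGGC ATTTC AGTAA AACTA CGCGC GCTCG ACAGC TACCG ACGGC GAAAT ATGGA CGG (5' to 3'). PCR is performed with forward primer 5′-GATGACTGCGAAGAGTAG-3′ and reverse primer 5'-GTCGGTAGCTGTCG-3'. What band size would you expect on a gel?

Scanning the template, GATGACTGCGAAGAGTAG occurs at positions 5–22; this primer anneals to the bottom strand there with its 3' end pointing downstream.
Taking the reverse complement of GTCGGTAGCTGTCG gives CGACAGCTACCGAC, found at positions 119–132 on the template; the primer anneals here to the top strand with its 3' end pointing upstream.
Amplicon spans positions 5–132: 128 bp.

128 bp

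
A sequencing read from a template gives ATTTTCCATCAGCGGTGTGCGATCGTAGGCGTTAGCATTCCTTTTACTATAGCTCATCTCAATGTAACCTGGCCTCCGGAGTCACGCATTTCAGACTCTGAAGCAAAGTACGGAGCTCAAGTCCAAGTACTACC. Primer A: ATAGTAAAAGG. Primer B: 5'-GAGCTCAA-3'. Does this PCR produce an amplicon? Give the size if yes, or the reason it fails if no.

Primer A (ATAGTAAAAGG) has reverse complement CCTTTTACTAT, which matches the top strand at positions 40–50; primer A anneals to the top strand there with its 3' end pointing upstream toward position 40.
Primer B (GAGCTCAA) matches the top strand directly at positions 113–120; it anneals to the bottom strand with its 3' end pointing downstream toward position 120.
The 3' ends diverge (primer A extends toward position 1, primer B toward position 134), so the primers never converge on a shared product.

No product — the primers' 3' ends point away from each other.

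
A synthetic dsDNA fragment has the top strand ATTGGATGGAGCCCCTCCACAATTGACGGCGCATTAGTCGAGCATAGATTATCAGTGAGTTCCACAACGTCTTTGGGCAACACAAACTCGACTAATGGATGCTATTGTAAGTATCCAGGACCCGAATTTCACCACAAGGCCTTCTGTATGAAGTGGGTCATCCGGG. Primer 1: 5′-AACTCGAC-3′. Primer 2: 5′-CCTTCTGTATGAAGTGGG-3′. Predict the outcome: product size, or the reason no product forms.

Primer 1 (AACTCGAC) matches the top strand at positions 85–92 (3' end points downstream).
Primer 2 (CCTTCTGTATGAAGTGGG) also matches the top strand directly, at positions 140–157 — its reverse complement CCCACTTCATACAGAAGG is not present.
Both primers anneal to the bottom strand with 3' ends pointing the same way, so neither can prime synthesis back toward the other.

No product — both primers anneal to the same strand and extend in the same direction.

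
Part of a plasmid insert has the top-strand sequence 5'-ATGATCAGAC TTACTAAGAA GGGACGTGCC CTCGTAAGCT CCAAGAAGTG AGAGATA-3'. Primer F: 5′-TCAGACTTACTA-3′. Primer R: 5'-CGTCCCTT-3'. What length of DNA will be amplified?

22 bp

The forward primer matches the template at positions 5–16.
The reverse primer's reverse complement is AAGGGACG, which matches the template at positions 19–26.
Amplicon spans positions 5–26: 22 bp.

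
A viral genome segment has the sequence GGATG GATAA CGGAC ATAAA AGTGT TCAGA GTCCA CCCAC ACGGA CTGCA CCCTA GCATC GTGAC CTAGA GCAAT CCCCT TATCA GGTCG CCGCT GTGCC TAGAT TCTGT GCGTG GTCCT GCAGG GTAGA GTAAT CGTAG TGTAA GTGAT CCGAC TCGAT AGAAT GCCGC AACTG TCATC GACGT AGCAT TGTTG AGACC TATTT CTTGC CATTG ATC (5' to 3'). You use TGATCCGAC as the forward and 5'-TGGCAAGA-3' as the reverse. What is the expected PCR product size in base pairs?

Forward primer TGATCCGAC is found on the top strand at positions 147–155.
The reverse primer's reverse complement is TCTTGCCA, which matches the template at positions 205–212.
Amplicon spans positions 147–212: 66 bp.

66 bp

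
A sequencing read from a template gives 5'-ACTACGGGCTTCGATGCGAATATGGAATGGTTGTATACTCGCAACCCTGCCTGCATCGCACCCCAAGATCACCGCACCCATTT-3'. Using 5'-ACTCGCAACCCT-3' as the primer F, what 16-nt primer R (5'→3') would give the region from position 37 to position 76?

The product's 3' end on the top strand is position 76.
The reverse primer anneals to the top strand over positions 61–76, i.e. to CCCCAAGATCACCGCA.
Its sequence written 5'→3' is the reverse complement: TGCGGTGATCTTGGGG.

5'-TGCGGTGATCTTGGGG-3'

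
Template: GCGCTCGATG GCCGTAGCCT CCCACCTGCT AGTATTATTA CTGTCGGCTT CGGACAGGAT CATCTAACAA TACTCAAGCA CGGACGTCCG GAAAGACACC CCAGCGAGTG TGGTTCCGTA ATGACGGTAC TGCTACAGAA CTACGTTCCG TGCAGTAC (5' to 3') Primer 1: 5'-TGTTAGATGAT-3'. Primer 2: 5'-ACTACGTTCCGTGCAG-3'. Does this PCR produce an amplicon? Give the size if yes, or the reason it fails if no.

No product — the primers' 3' ends point away from each other.

Primer 1 (TGTTAGATGAT) has reverse complement ATCATCTAACA, which matches the top strand at positions 59–69; primer 1 anneals to the top strand there with its 3' end pointing upstream toward position 59.
Primer 2 (ACTACGTTCCGTGCAG) matches the top strand directly at positions 140–155; it anneals to the bottom strand with its 3' end pointing downstream toward position 155.
The 3' ends diverge (primer 1 extends toward position 1, primer 2 toward position 158), so the primers never converge on a shared product.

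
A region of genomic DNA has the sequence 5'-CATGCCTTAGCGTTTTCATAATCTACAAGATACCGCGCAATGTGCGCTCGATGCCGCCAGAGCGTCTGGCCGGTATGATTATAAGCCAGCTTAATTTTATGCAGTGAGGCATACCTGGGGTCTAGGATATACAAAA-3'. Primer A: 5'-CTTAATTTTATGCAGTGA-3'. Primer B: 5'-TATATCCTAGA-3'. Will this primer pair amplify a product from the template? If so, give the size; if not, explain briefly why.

Primer A (CTTAATTTTATGCAGTGA) matches the top strand at positions 90–107; it acts as a forward primer.
Primer B's reverse complement is TCTAGGATATA, matching the top strand at positions 121–131; it acts as a reverse primer.
The 3' ends face each other across positions 90–131, giving a 42 bp product.

Yes — a 42 bp product.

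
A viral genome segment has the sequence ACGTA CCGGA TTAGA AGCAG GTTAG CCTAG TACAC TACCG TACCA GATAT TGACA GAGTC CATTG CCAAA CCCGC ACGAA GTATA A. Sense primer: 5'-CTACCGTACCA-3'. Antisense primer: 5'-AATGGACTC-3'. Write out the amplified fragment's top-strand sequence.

5'-CTACCGTACCAGATATTGACAGAGTCCATT-3'

Forward primer CTACCGTACCA is found on the top strand at positions 35–45.
Taking the reverse complement of AATGGACTC gives GAGTCCATT, found at positions 56–64 on the template; the primer anneals here to the top strand with its 3' end pointing upstream.
The product is the template from position 35 through 64 (30 bp).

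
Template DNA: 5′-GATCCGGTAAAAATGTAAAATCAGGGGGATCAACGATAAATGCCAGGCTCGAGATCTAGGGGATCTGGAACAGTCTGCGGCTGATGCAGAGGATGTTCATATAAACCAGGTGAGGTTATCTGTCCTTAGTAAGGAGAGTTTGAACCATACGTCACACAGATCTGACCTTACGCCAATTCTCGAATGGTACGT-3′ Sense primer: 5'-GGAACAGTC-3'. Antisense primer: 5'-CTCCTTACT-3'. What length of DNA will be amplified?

70 bp

Scanning the template, GGAACAGTC occurs at positions 67–75; this primer anneals to the bottom strand there with its 3' end pointing downstream.
The reverse primer's reverse complement is AGTAAGGAG, which matches the template at positions 128–136.
Product length = (reverse-primer end) − (forward-primer start) + 1 = 136 − 67 + 1 = 70 bp.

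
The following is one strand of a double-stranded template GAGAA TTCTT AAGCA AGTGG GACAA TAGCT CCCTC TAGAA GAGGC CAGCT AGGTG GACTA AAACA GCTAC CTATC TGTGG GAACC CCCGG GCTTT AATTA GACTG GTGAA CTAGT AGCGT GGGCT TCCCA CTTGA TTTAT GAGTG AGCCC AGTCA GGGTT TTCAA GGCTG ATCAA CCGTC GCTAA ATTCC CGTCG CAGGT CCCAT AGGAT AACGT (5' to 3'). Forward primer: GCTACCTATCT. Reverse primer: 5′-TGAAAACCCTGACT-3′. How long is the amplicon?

99 bp

The forward primer matches the template at positions 66–76.
Reverse complement of the reverse primer: AGTCAGGGTTTTCA. This occurs on the top strand at positions 151–164.
Amplicon spans positions 66–164: 99 bp.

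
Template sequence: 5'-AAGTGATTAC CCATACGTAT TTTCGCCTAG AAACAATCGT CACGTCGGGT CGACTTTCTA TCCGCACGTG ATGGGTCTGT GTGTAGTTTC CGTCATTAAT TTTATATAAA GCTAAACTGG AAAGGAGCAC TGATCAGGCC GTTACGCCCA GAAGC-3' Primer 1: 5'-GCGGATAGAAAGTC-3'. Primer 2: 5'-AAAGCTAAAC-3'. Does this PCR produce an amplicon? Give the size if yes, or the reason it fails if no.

No product — the primers' 3' ends point away from each other.

Primer 1 (GCGGATAGAAAGTC) has reverse complement GACTTTCTATCCGC, which matches the top strand at positions 52–65; primer 1 anneals to the top strand there with its 3' end pointing upstream toward position 52.
Primer 2 (AAAGCTAAAC) matches the top strand directly at positions 108–117; it anneals to the bottom strand with its 3' end pointing downstream toward position 117.
The 3' ends diverge (primer 1 extends toward position 1, primer 2 toward position 155), so the primers never converge on a shared product.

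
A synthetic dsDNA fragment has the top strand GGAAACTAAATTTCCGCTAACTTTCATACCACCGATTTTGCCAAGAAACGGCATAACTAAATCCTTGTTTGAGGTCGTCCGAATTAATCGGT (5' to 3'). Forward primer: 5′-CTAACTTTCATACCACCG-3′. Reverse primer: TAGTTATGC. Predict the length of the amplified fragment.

The forward primer matches the template at positions 17–34.
Taking the reverse complement of TAGTTATGC gives GCATAACTA, found at positions 51–59 on the template; the primer anneals here to the top strand with its 3' end pointing upstream.
The product runs from position 17 to position 59, so its length is 59 − 17 + 1 = 43 bp.

43 bp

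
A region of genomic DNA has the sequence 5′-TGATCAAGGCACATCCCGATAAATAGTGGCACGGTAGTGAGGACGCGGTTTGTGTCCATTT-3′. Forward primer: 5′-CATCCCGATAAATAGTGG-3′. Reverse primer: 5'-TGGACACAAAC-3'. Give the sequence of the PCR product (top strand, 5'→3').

5'-CATCCCGATAAATAGTGGCACGGTAGTGAGGACGCGGTTTGTGTCCA-3'

The forward primer matches the template at positions 12–29.
Taking the reverse complement of TGGACACAAAC gives GTTTGTGTCCA, found at positions 48–58 on the template; the primer anneals here to the top strand with its 3' end pointing upstream.
The product is the template from position 12 through 58 (47 bp).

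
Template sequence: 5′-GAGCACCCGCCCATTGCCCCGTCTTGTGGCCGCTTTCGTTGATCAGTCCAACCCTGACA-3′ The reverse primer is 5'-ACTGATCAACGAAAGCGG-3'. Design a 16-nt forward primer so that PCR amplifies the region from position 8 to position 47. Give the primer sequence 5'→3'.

The reverse primer's reverse complement CCGCTTTCGTTGATCAGT matches the template at positions 30–47; the product starts at position 8.
The forward primer is identical to the top strand over positions 8–23: CGCCCATTGCCCCGTC.

5'-CGCCCATTGCCCCGTC-3'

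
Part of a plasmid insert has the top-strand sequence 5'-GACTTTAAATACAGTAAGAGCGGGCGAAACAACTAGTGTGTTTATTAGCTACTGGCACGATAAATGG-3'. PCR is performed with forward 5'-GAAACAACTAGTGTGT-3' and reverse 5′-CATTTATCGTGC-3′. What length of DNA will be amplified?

The forward primer matches the template at positions 26–41.
The reverse primer's reverse complement is GCACGATAAATG, which matches the template at positions 55–66.
Product length = (reverse-primer end) − (forward-primer start) + 1 = 66 − 26 + 1 = 41 bp.

41 bp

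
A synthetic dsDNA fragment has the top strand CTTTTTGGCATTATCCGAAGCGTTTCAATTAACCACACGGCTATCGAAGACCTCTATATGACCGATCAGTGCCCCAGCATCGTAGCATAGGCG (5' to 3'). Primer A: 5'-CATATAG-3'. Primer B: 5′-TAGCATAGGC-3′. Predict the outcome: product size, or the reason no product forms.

No product — the primers' 3' ends point away from each other.

Primer A (CATATAG) has reverse complement CTATATG, which matches the top strand at positions 54–60; primer A anneals to the top strand there with its 3' end pointing upstream toward position 54.
Primer B (TAGCATAGGC) matches the top strand directly at positions 83–92; it anneals to the bottom strand with its 3' end pointing downstream toward position 92.
The 3' ends diverge (primer A extends toward position 1, primer B toward position 93), so the primers never converge on a shared product.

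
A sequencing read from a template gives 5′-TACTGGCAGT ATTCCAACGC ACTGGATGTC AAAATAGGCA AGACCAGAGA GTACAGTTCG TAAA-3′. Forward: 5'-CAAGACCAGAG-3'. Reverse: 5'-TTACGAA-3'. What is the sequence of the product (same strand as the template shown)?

Scanning the template, CAAGACCAGAG occurs at positions 39–49; this primer anneals to the bottom strand there with its 3' end pointing downstream.
The reverse primer's reverse complement is TTCGTAA, which matches the template at positions 57–63.
The product is the template from position 39 through 63 (25 bp).

5'-CAAGACCAGAGAGTACAGTTCGTAA-3'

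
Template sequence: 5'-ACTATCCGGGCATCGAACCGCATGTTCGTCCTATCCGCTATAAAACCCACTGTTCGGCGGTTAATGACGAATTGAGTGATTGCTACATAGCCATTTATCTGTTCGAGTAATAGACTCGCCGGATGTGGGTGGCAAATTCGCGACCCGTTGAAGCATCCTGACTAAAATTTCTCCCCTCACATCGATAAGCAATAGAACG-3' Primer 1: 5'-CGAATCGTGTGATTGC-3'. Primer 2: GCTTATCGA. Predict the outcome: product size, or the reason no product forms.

No product — primer 1 has no binding site in the template.

Primer 1 (CGAATCGTGTGATTGC) does not match the top strand, and its reverse complement GCAATCACACGATTCG does not match either.
With no annealing site for primer 1, no amplification occurs.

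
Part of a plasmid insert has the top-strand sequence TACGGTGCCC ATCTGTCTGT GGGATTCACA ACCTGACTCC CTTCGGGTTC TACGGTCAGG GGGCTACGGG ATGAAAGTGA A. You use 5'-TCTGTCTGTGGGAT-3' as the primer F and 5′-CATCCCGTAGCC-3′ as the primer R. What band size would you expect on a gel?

Scanning the template, TCTGTCTGTGGGAT occurs at positions 12–25; this primer anneals to the bottom strand there with its 3' end pointing downstream.
Taking the reverse complement of CATCCCGTAGCC gives GGCTACGGGATG, found at positions 62–73 on the template; the primer anneals here to the top strand with its 3' end pointing upstream.
The product runs from position 12 to position 73, so its length is 73 − 12 + 1 = 62 bp.

62 bp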